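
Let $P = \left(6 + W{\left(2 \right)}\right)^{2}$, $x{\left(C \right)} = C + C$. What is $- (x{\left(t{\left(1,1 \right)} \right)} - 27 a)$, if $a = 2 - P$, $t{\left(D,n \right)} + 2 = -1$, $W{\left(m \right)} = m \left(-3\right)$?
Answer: $60$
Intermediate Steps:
$W{\left(m \right)} = - 3 m$
$t{\left(D,n \right)} = -3$ ($t{\left(D,n \right)} = -2 - 1 = -3$)
$x{\left(C \right)} = 2 C$
$P = 0$ ($P = \left(6 - 6\right)^{2} = 0^{2} = 0$)
$a = 2$ ($a = 2 - 0 = 2 + 0 = 2$)
$- (x{\left(t{\left(1,1 \right)} \right)} - 27 a) = - (2 \left(-3\right) - 27 \cdot 2) = - (-6 - 54) = \left(-1\right) \left(-60\right) = 60$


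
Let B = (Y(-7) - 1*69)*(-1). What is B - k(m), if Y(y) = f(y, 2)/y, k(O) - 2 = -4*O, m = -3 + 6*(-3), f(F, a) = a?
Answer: -117/7 ≈ -16.714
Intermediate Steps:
m = -21 (m = -3 - 18 = -21)
k(O) = 2 - 4*O
Y(y) = 2/y
B = 485/7 (B = (2/(-7) - 1*69)*(-1) = (2*(-1/7) - 69)*(-1) = (-2/7 - 69)*(-1) = -485/7*(-1) = 485/7 ≈ 69.286)
B - k(m) = 485/7 - (2 - 4*(-21)) = 485/7 - (2 + 84) = 485/7 - 1*86 = 485/7 - 86 = -117/7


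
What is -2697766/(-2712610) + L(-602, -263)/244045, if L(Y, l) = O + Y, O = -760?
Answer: 13093634573/13239978149 ≈ 0.98895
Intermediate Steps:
L(Y, l) = -760 + Y
-2697766/(-2712610) + L(-602, -263)/244045 = -2697766/(-2712610) + (-760 - 602)/244045 = -2697766*(-1/2712610) - 1362*1/244045 = 1348883/1356305 - 1362/244045 = 13093634573/13239978149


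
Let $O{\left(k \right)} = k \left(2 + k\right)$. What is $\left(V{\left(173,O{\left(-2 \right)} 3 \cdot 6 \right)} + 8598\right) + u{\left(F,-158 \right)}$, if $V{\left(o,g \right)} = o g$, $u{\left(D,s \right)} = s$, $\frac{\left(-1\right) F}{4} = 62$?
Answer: $8440$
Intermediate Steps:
$F = -248$ ($F = \left(-4\right) 62 = -248$)
$V{\left(o,g \right)} = g o$
$\left(V{\left(173,O{\left(-2 \right)} 3 \cdot 6 \right)} + 8598\right) + u{\left(F,-158 \right)} = \left(- 2 \left(2 - 2\right) 3 \cdot 6 \cdot 173 + 8598\right) - 158 = \left(\left(-2\right) 0 \cdot 3 \cdot 6 \cdot 173 + 8598\right) - 158 = \left(0 \cdot 3 \cdot 6 \cdot 173 + 8598\right) - 158 = \left(0 \cdot 6 \cdot 173 + 8598\right) - 158 = \left(0 \cdot 173 + 8598\right) - 158 = \left(0 + 8598\right) - 158 = 8598 - 158 = 8440$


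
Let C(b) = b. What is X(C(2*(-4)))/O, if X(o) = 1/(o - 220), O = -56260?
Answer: 1/12827280 ≈ 7.7959e-8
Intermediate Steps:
X(o) = 1/(-220 + o)
X(C(2*(-4)))/O = 1/((-220 + 2*(-4))*(-56260)) = -1/56260/(-220 - 8) = -1/56260/(-228) = -1/228*(-1/56260) = 1/12827280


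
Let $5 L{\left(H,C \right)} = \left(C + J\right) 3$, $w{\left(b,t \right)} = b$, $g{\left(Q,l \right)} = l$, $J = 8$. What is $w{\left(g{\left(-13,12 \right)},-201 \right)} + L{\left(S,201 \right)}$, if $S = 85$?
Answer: $\frac{687}{5} \approx 137.4$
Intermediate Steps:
$L{\left(H,C \right)} = \frac{24}{5} + \frac{3 C}{5}$ ($L{\left(H,C \right)} = \frac{\left(C + 8\right) 3}{5} = \frac{\left(8 + C\right) 3}{5} = \frac{24 + 3 C}{5} = \frac{24}{5} + \frac{3 C}{5}$)
$w{\left(g{\left(-13,12 \right)},-201 \right)} + L{\left(S,201 \right)} = 12 + \left(\frac{24}{5} + \frac{3}{5} \cdot 201\right) = 12 + \left(\frac{24}{5} + \frac{603}{5}\right) = 12 + \frac{627}{5} = \frac{687}{5}$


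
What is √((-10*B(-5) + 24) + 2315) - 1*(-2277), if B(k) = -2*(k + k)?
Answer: 2277 + √2139 ≈ 2323.3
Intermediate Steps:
B(k) = -4*k
√((-10*B(-5) + 24) + 2315) - 1*(-2277) = √((-(-40)*(-5) + 24) + 2315) - 1*(-2277) = √((-10*20 + 24) + 2315) + 2277 = √((-200 + 24) + 2315) + 2277 = √(-176 + 2315) + 2277 = √2139 + 2277 = 2277 + √2139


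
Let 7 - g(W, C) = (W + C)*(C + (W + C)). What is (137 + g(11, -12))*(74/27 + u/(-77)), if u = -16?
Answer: 803030/2079 ≈ 386.26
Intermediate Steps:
g(W, C) = 7 - (C + W)*(W + 2*C) (g(W, C) = 7 - (W + C)*(C + (W + C)) = 7 - (C + W)*(C + (C + W)) = 7 - (C + W)*(W + 2*C))
(137 + g(11, -12))*(74/27 + u/(-77)) = (137 + (7 - 1*11² - 2*(-12)² - 3*(-12)*11))*(74/27 - 16/(-77)) = (137 + (7 - 1*121 - 2*144 + 396))*(74*(1/27) - 16*(-1/77)) = (137 + (7 - 121 - 288 + 396))*(74/27 + 16/77) = (137 - 6)*(6130/2079) = 131*(6130/2079) = 803030/2079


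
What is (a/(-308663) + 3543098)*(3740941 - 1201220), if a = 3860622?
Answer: 2777488149462218792/308663 ≈ 8.9984e+12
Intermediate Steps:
(a/(-308663) + 3543098)*(3740941 - 1201220) = (3860622/(-308663) + 3543098)*(3740941 - 1201220) = (3860622*(-1/308663) + 3543098)*2539721 = (-3860622/308663 + 3543098)*2539721 = (1093619397352/308663)*2539721 = 2777488149462218792/308663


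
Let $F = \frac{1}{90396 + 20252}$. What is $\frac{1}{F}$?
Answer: $110648$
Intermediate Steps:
$F = \frac{1}{110648} \approx 9.0377 \cdot 10^{-6}$
$\frac{1}{F} = \frac{1}{\frac{1}{110648}} = 110648$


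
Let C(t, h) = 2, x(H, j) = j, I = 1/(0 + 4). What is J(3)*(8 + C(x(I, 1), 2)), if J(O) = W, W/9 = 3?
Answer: 270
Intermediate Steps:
I = 1/4 ≈ 0.25000
W = 27 (W = 9*3 = 27)
J(O) = 27
J(3)*(8 + C(x(I, 1), 2)) = 27*(8 + 2) = 27*10 = 270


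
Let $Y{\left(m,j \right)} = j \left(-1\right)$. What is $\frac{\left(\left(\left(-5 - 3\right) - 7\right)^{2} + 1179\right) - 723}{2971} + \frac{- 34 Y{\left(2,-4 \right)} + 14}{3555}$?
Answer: $\frac{2058493}{10561905} \approx 0.1949$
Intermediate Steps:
$Y{\left(m,j \right)} = - j$
$\frac{\left(\left(\left(-5 - 3\right) - 7\right)^{2} + 1179\right) - 723}{2971} + \frac{- 34 Y{\left(2,-4 \right)} + 14}{3555} = \frac{\left(\left(\left(-5 - 3\right) - 7\right)^{2} + 1179\right) - 723}{2971} + \frac{- 34 \left(\left(-1\right) \left(-4\right)\right) + 14}{3555} = \left(\left(\left(\left(-5 - 3\right) - 7\right)^{2} + 1179\right) - 723\right) \frac{1}{2971} + \left(\left(-34\right) 4 + 14\right) \frac{1}{3555} = \left(\left(\left(-8 - 7\right)^{2} + 1179\right) - 723\right) \frac{1}{2971} + \left(-136 + 14\right) \frac{1}{3555} = \left(\left(\left(-15\right)^{2} + 1179\right) - 723\right) \frac{1}{2971} - \frac{122}{3555} = \left(\left(225 + 1179\right) - 723\right) \frac{1}{2971} - \frac{122}{3555} = \left(1404 - 723\right) \frac{1}{2971} - \frac{122}{3555} = 681 \cdot \frac{1}{2971} - \frac{122}{3555} = \frac{681}{2971} - \frac{122}{3555} = \frac{2058493}{10561905}$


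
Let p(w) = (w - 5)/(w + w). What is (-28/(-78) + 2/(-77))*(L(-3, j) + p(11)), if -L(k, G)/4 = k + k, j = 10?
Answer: 89000/11011 ≈ 8.0828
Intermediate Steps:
L(k, G) = -8*k (L(k, G) = -4*(k + k) = -8*k)
p(w) = (-5 + w)/(2*w) (p(w) = (-5 + w)/((2*w)) = (-5 + w)*(1/(2*w)) = (-5 + w)/(2*w))
(-28/(-78) + 2/(-77))*(L(-3, j) + p(11)) = (-28/(-78) + 2/(-77))*(-8*(-3) + (½)*(-5 + 11)/11) = (-28*(-1/78) + 2*(-1/77))*(24 + (½)*(1/11)*6) = (14/39 - 2/77)*(24 + 3/11) = (1000/3003)*(267/11) = 89000/11011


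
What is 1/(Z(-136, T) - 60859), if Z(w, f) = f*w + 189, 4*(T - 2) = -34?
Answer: -1/59786 ≈ -1.6726e-5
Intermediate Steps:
T = -13/2 (T = 2 + (¼)*(-34) = 2 - 17/2 = -13/2 ≈ -6.5000)
Z(w, f) = 189 + f*w
1/(Z(-136, T) - 60859) = 1/((189 - 13/2*(-136)) - 60859) = 1/((189 + 884) - 60859) = 1/(1073 - 60859) = 1/(-59786) = -1/59786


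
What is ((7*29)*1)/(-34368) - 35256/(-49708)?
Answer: 300396871/427091136 ≈ 0.70336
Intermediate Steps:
((7*29)*1)/(-34368) - 35256/(-49708) = (203*1)*(-1/34368) - 35256*(-1/49708) = 203*(-1/34368) + 8814/12427 = -203/34368 + 8814/12427 = 300396871/427091136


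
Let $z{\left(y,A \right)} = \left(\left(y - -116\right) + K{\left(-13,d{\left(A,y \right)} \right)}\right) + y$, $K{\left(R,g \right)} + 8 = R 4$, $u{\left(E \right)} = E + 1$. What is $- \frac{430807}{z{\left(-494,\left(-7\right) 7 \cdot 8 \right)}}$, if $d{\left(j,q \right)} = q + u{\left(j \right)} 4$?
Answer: $\frac{430807}{932} \approx 462.24$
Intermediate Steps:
$u{\left(E \right)} = 1 + E$
$d{\left(j,q \right)} = 4 + q + 4 j$ ($d{\left(j,q \right)} = q + \left(1 + j\right) 4 = q + \left(4 + 4 j\right) = 4 + q + 4 j$)
$K{\left(R,g \right)} = -8 + 4 R$ ($K{\left(R,g \right)} = -8 + R 4 = -8 + 4 R$)
$z{\left(y,A \right)} = 56 + 2 y$ ($z{\left(y,A \right)} = \left(\left(y - -116\right) + \left(-8 + 4 \left(-13\right)\right)\right) + y = \left(\left(y + 116\right) - 60\right) + y = \left(\left(116 + y\right) - 60\right) + y = \left(56 + y\right) + y = 56 + 2 y$)
$- \frac{430807}{z{\left(-494,\left(-7\right) 7 \cdot 8 \right)}} = - \frac{430807}{56 + 2 \left(-494\right)} = - \frac{430807}{56 - 988} = - \frac{430807}{-932} = \left(-430807\right) \left(- \frac{1}{932}\right) = \frac{430807}{932}$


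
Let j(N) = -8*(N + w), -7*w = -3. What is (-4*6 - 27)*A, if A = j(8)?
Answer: 24072/7 ≈ 3438.9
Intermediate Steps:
w = 3/7 (w = -1/7*(-3) = 3/7 ≈ 0.42857)
j(N) = -24/7 - 8*N (j(N) = -8*(N + 3/7) = -8*(3/7 + N) = -24/7 - 8*N)
A = -472/7 (A = -24/7 - 8*8 = -24/7 - 64 = -472/7 ≈ -67.429)
(-4*6 - 27)*A = (-4*6 - 27)*(-472/7) = (-24 - 27)*(-472/7) = -51*(-472/7) = 24072/7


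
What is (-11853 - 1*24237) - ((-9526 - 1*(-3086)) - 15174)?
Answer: -14476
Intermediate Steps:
(-11853 - 1*24237) - ((-9526 - 1*(-3086)) - 15174) = (-11853 - 24237) - ((-9526 + 3086) - 15174) = -36090 - (-6440 - 15174) = -36090 - 1*(-21614) = -36090 + 21614 = -14476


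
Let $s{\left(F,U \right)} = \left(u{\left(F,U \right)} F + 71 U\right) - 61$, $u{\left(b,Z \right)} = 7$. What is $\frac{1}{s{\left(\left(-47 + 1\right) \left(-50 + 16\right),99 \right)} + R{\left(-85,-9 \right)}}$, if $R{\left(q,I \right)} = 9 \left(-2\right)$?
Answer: $\frac{1}{17898} \approx 5.5872 \cdot 10^{-5}$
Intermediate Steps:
$R{\left(q,I \right)} = -18$
$s{\left(F,U \right)} = -61 + 7 F + 71 U$ ($s{\left(F,U \right)} = \left(7 F + 71 U\right) - 61 = -61 + 7 F + 71 U$)
$\frac{1}{s{\left(\left(-47 + 1\right) \left(-50 + 16\right),99 \right)} + R{\left(-85,-9 \right)}} = \frac{1}{\left(-61 + 7 \left(-47 + 1\right) \left(-50 + 16\right) + 71 \cdot 99\right) - 18} = \frac{1}{\left(-61 + 7 \left(\left(-46\right) \left(-34\right)\right) + 7029\right) - 18} = \frac{1}{\left(-61 + 7 \cdot 1564 + 7029\right) - 18} = \frac{1}{\left(-61 + 10948 + 7029\right) - 18} = \frac{1}{17916 - 18} = \frac{1}{17898}$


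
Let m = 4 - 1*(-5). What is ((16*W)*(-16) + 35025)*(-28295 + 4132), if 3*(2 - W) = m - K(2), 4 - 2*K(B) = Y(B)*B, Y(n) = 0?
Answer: -2545112953/3 ≈ -8.4837e+8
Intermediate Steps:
K(B) = 2 (K(B) = 2 - 0*B = 2 - 1/2*0 = 2 + 0 = 2)
m = 9 (m = 4 + 5 = 9)
W = -1/3 (W = 2 - (9 - 1*2)/3 = 2 - (9 - 2)/3 = 2 - 1/3*7 = 2 - 7/3 = -1/3 ≈ -0.33333)
((16*W)*(-16) + 35025)*(-28295 + 4132) = ((16*(-1/3))*(-16) + 35025)*(-28295 + 4132) = (-16/3*(-16) + 35025)*(-24163) = (256/3 + 35025)*(-24163) = (105331/3)*(-24163) = -2545112953/3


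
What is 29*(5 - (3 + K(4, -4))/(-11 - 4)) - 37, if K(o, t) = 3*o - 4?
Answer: 1939/15 ≈ 129.27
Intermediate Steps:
K(o, t) = -4 + 3*o
29*(5 - (3 + K(4, -4))/(-11 - 4)) - 37 = 29*(5 - (3 + (-4 + 3*4))/(-11 - 4)) - 37 = 29*(5 - (3 + (-4 + 12))/(-15)) - 37 = 29*(5 - (3 + 8)*(-1)/15) - 37 = 29*(5 - 11*(-1)/15) - 37 = 29*(5 - 1*(-11/15)) - 37 = 29*(5 + 11/15) - 37 = 29*(86/15) - 37 = 2494/15 - 37 = 1939/15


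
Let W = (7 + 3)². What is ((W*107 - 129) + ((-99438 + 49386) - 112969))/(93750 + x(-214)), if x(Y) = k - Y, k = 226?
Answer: -15245/9419 ≈ -1.6185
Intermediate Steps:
W = 100 (W = 10² = 100)
x(Y) = 226 - Y
((W*107 - 129) + ((-99438 + 49386) - 112969))/(93750 + x(-214)) = ((100*107 - 129) + ((-99438 + 49386) - 112969))/(93750 + (226 - 1*(-214))) = ((10700 - 129) + (-50052 - 112969))/(93750 + (226 + 214)) = (10571 - 163021)/(93750 + 440) = -152450/94190 = -152450*1/94190 = -15245/9419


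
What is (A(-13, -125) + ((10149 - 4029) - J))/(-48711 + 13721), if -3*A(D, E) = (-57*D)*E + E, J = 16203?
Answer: -62501/104970 ≈ -0.59542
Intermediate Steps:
A(D, E) = -E/3 + 19*D*E (A(D, E) = -((-57*D)*E + E)/3 = -(-57*D*E + E)/3 = -(E - 57*D*E)/3 = -E/3 + 19*D*E)
(A(-13, -125) + ((10149 - 4029) - J))/(-48711 + 13721) = ((⅓)*(-125)*(-1 + 57*(-13)) + ((10149 - 4029) - 1*16203))/(-48711 + 13721) = ((⅓)*(-125)*(-1 - 741) + (6120 - 16203))/(-34990) = ((⅓)*(-125)*(-742) - 10083)*(-1/34990) = (92750/3 - 10083)*(-1/34990) = (62501/3)*(-1/34990) = -62501/104970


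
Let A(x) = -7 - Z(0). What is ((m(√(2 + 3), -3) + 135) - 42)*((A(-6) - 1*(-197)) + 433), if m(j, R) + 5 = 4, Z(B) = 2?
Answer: 57132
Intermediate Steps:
m(j, R) = -1 (m(j, R) = -5 + 4 = -1)
A(x) = -9 (A(x) = -7 - 1*2 = -7 - 2 = -9)
((m(√(2 + 3), -3) + 135) - 42)*((A(-6) - 1*(-197)) + 433) = ((-1 + 135) - 42)*((-9 - 1*(-197)) + 433) = (134 - 42)*((-9 + 197) + 433) = 92*(188 + 433) = 92*621 = 57132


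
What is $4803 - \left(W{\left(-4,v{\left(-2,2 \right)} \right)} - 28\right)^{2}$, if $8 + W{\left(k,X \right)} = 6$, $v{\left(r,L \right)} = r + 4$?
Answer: $3903$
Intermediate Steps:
$v{\left(r,L \right)} = 4 + r$
$W{\left(k,X \right)} = -2$ ($W{\left(k,X \right)} = -8 + 6 = -2$)
$4803 - \left(W{\left(-4,v{\left(-2,2 \right)} \right)} - 28\right)^{2} = 4803 - \left(-2 - 28\right)^{2} = 4803 - \left(-30\right)^{2} = 4803 - 900 = 3903$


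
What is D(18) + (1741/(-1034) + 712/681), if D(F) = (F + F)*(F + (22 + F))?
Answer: 1469824139/704154 ≈ 2087.4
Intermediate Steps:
D(F) = 2*F*(22 + 2*F) (D(F) = (2*F)*(22 + 2*F) = 2*F*(22 + 2*F))
D(18) + (1741/(-1034) + 712/681) = 4*18*(11 + 18) + (1741/(-1034) + 712/681) = 4*18*29 + (1741*(-1/1034) + 712*(1/681)) = 2088 + (-1741/1034 + 712/681) = 2088 - 449413/704154 = 1469824139/704154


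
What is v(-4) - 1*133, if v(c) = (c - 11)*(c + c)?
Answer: -13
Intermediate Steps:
v(c) = 2*c*(-11 + c) (v(c) = (-11 + c)*(2*c) = 2*c*(-11 + c))
v(-4) - 1*133 = 2*(-4)*(-11 - 4) - 1*133 = 2*(-4)*(-15) - 133 = 120 - 133 = -13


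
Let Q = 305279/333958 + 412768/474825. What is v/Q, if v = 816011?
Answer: 18485167983611550/40400182417 ≈ 4.5755e+5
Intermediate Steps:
Q = 282801276919/158571607350 (Q = 305279*(1/333958) + 412768*(1/474825) = 305279/333958 + 412768/474825 = 282801276919/158571607350 ≈ 1.7834)
v/Q = 816011/(282801276919/158571607350) = 816011*(158571607350/282801276919) = 18485167983611550/40400182417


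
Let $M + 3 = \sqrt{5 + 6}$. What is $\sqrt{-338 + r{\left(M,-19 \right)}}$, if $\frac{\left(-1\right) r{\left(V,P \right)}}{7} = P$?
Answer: $i \sqrt{205} \approx 14.318 i$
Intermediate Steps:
$M = -3 + \sqrt{11}$ ($M = -3 + \sqrt{5 + 6} = -3 + \sqrt{11} \approx 0.31662$)
$r{\left(V,P \right)} = - 7 P$
$\sqrt{-338 + r{\left(M,-19 \right)}} = \sqrt{-338 - -133} = \sqrt{-338 + 133} = \sqrt{-205} = i \sqrt{205}$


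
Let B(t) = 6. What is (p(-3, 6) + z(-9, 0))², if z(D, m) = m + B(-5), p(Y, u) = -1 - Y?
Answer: 64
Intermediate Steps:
z(D, m) = 6 + m (z(D, m) = m + 6 = 6 + m)
(p(-3, 6) + z(-9, 0))² = ((-1 - 1*(-3)) + (6 + 0))² = ((-1 + 3) + 6)² = (2 + 6)² = 8² = 64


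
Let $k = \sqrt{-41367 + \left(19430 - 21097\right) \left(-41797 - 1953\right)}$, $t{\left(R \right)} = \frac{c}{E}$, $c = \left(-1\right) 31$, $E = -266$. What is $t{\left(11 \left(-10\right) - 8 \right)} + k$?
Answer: $\frac{31}{266} + \sqrt{72889883} \approx 8537.7$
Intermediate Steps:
$c = -31$
$t{\left(R \right)} = \frac{31}{266}$ ($t{\left(R \right)} = - \frac{31}{-266} = \left(-31\right) \left(- \frac{1}{266}\right) = \frac{31}{266}$)
$k = \sqrt{72889883}$ ($k = \sqrt{-41367 - -72931250} = \sqrt{-41367 + 72931250} = \sqrt{72889883} \approx 8537.6$)
$t{\left(11 \left(-10\right) - 8 \right)} + k = \frac{31}{266} + \sqrt{72889883}$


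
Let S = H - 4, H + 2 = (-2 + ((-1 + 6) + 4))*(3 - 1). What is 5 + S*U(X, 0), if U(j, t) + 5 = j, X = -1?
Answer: -43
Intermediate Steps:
U(j, t) = -5 + j
H = 12 (H = -2 + (-2 + ((-1 + 6) + 4))*(3 - 1) = -2 + (-2 + (5 + 4))*2 = -2 + (-2 + 9)*2 = -2 + 7*2 = -2 + 14 = 12)
S = 8 (S = 12 - 4 = 8)
5 + S*U(X, 0) = 5 + 8*(-5 - 1) = 5 + 8*(-6) = 5 - 48 = -43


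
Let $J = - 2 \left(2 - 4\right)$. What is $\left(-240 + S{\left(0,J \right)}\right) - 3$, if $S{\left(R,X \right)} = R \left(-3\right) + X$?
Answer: $-239$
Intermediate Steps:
$J = 4$ ($J = \left(-2\right) \left(-2\right) = 4$)
$S{\left(R,X \right)} = X - 3 R$ ($S{\left(R,X \right)} = - 3 R + X = X - 3 R$)
$\left(-240 + S{\left(0,J \right)}\right) - 3 = \left(-240 + \left(4 - 0\right)\right) - 3 = \left(-240 + \left(4 + 0\right)\right) - 3 = \left(-240 + 4\right) - 3 = -236 - 3 = -239$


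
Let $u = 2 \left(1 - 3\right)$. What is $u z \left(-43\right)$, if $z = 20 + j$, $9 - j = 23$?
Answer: $1032$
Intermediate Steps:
$j = -14$ ($j = 9 - 23 = -14$)
$z = 6$ ($z = 20 - 14 = 6$)
$u = -4$ ($u = 2 \left(-2\right) = -4$)
$u z \left(-43\right) = \left(-4\right) 6 \left(-43\right) = \left(-24\right) \left(-43\right) = 1032$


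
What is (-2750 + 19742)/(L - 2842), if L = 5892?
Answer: 8496/1525 ≈ 5.5711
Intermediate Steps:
(-2750 + 19742)/(L - 2842) = (-2750 + 19742)/(5892 - 2842) = 16992/3050 = 16992*(1/3050) = 8496/1525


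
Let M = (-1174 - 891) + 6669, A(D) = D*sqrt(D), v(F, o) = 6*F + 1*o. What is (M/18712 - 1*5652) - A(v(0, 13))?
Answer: -26438905/4678 - 13*sqrt(13) ≈ -5698.6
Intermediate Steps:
v(F, o) = o + 6*F (v(F, o) = 6*F + o = o + 6*F)
A(D) = D**(3/2)
M = 4604 (M = -2065 + 6669 = 4604)
(M/18712 - 1*5652) - A(v(0, 13)) = (4604/18712 - 1*5652) - (13 + 6*0)**(3/2) = (4604*(1/18712) - 5652) - (13 + 0)**(3/2) = (1151/4678 - 5652) - 13**(3/2) = -26438905/4678 - 13*sqrt(13)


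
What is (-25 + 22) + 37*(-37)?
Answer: -1372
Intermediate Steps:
(-25 + 22) + 37*(-37) = -3 - 1369 = -1372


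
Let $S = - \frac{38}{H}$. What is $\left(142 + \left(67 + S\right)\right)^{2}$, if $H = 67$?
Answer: $\frac{195021225}{4489} \approx 43444.0$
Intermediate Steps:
$S = - \frac{38}{67} \approx -0.56716$
$\left(142 + \left(67 + S\right)\right)^{2} = \left(142 + \left(67 - \frac{38}{67}\right)\right)^{2} = \left(142 + \frac{4451}{67}\right)^{2} = \left(\frac{13965}{67}\right)^{2} = \frac{195021225}{4489}$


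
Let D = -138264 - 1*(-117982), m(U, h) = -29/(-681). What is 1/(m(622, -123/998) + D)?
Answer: -681/13812013 ≈ -4.9305e-5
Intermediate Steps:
m(U, h) = 29/681 (m(U, h) = -29*(-1/681) = 29/681)
D = -20282 (D = -138264 + 117982 = -20282)
1/(m(622, -123/998) + D) = 1/(29/681 - 20282) = 1/(-13812013/681) = -681/13812013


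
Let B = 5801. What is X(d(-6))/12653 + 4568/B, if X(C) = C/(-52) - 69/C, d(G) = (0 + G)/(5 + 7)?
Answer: 6094347769/7633605512 ≈ 0.79836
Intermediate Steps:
d(G) = G/12
X(C) = -69/C - C/52 (X(C) = C*(-1/52) - 69/C = -C/52 - 69/C = -69/C - C/52)
X(d(-6))/12653 + 4568/B = (-69/((1/12)*(-6)) - (-6)/624)/12653 + 4568/5801 = (-69/(-½) - 1/52*(-½))*(1/12653) + 4568*(1/5801) = (-69*(-2) + 1/104)*(1/12653) + 4568/5801 = (138 + 1/104)*(1/12653) + 4568/5801 = (14353/104)*(1/12653) + 4568/5801 = 14353/1315912 + 4568/5801 = 6094347769/7633605512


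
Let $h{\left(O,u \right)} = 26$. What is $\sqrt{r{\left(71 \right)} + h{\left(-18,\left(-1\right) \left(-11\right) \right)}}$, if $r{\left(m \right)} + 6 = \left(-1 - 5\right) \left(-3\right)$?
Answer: $\sqrt{38} \approx 6.1644$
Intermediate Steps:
$r{\left(m \right)} = 12$ ($r{\left(m \right)} = -6 + \left(-1 - 5\right) \left(-3\right) = -6 - -18 = -6 + 18 = 12$)
$\sqrt{r{\left(71 \right)} + h{\left(-18,\left(-1\right) \left(-11\right) \right)}} = \sqrt{12 + 26} = \sqrt{38}$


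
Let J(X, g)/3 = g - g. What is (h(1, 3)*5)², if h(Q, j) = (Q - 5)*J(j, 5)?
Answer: 0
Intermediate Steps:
J(X, g) = 0 (J(X, g) = 3*(g - g) = 3*0 = 0)
h(Q, j) = 0 (h(Q, j) = (Q - 5)*0 = (-5 + Q)*0 = 0)
(h(1, 3)*5)² = (0*5)² = 0² = 0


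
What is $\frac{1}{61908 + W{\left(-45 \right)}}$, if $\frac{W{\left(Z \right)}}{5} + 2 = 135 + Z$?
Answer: $\frac{1}{62348} \approx 1.6039 \cdot 10^{-5}$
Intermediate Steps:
$W{\left(Z \right)} = 665 + 5 Z$ ($W{\left(Z \right)} = -10 + 5 \left(135 + Z\right) = -10 + \left(675 + 5 Z\right) = 665 + 5 Z$)
$\frac{1}{61908 + W{\left(-45 \right)}} = \frac{1}{61908 + \left(665 + 5 \left(-45\right)\right)} = \frac{1}{61908 + \left(665 - 225\right)} = \frac{1}{61908 + 440} = \frac{1}{62348}$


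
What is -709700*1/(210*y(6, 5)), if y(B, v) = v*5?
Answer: -14194/105 ≈ -135.18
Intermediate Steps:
y(B, v) = 5*v
-709700*1/(210*y(6, 5)) = -709700/((35*(5*5))*6) = -709700/((35*25)*6) = -709700/(875*6) = -709700/5250 = -709700*1/5250 = -14194/105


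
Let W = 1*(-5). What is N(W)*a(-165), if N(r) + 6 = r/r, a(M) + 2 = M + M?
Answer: 1660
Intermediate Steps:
a(M) = -2 + 2*M (a(M) = -2 + (M + M) = -2 + 2*M)
W = -5
N(r) = -5 (N(r) = -6 + r/r = -6 + 1 = -5)
N(W)*a(-165) = -5*(-2 + 2*(-165)) = -5*(-2 - 330) = -5*(-332) = 1660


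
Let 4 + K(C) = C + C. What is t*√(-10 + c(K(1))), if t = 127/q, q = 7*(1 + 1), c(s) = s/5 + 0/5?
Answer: 127*I*√65/35 ≈ 29.254*I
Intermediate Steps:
K(C) = -4 + 2*C (K(C) = -4 + (C + C) = -4 + 2*C)
c(s) = s/5 (c(s) = s*(⅕) + 0*(⅕) = s/5 + 0 = s/5)
q = 14 (q = 7*2 = 14)
t = 127/14 ≈ 9.0714
t*√(-10 + c(K(1))) = 127*√(-10 + (-4 + 2*1)/5)/14 = 127*√(-10 + (-4 + 2)/5)/14 = 127*√(-10 + (⅕)*(-2))/14 = 127*√(-10 - ⅖)/14 = 127*√(-52/5)/14 = 127*(2*I*√65/5)/14 = 127*I*√65/35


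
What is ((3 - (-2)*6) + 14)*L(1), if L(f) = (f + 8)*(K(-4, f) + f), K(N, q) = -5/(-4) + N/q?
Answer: -1827/4 ≈ -456.75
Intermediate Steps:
K(N, q) = 5/4 + N/q (K(N, q) = -5*(-1/4) + N/q = 5/4 + N/q)
L(f) = (8 + f)*(5/4 + f - 4/f) (L(f) = (f + 8)*((5/4 - 4/f) + f) = (8 + f)*(5/4 + f - 4/f))
((3 - (-2)*6) + 14)*L(1) = ((3 - (-2)*6) + 14)*(6 + 1**2 - 32/1 + (37/4)*1) = ((3 - 1*(-12)) + 14)*(6 + 1 - 32*1 + 37/4) = ((3 + 12) + 14)*(6 + 1 - 32 + 37/4) = (15 + 14)*(-63/4) = 29*(-63/4) = -1827/4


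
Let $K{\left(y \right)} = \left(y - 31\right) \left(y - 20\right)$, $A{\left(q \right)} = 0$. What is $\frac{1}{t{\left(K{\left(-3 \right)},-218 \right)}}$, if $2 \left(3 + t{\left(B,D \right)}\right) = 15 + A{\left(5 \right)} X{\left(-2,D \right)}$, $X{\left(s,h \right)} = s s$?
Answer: $\frac{2}{9} \approx 0.22222$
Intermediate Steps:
$X{\left(s,h \right)} = s^{2}$
$K{\left(y \right)} = \left(-31 + y\right) \left(-20 + y\right)$
$t{\left(B,D \right)} = \frac{9}{2}$ ($t{\left(B,D \right)} = -3 + \frac{15 + 0 \left(-2\right)^{2}}{2} = -3 + \frac{15 + 0 \cdot 4}{2} = -3 + \frac{15 + 0}{2} = -3 + \frac{1}{2} \cdot 15 = -3 + \frac{15}{2} = \frac{9}{2}$)
$\frac{1}{t{\left(K{\left(-3 \right)},-218 \right)}} = \frac{1}{\frac{9}{2}} = \frac{2}{9}$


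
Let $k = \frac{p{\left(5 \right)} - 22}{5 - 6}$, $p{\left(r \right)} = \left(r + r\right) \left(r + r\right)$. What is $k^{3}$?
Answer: $-474552$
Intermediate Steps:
$p{\left(r \right)} = 4 r^{2}$ ($p{\left(r \right)} = 2 r 2 r = 4 r^{2}$)
$k = -78$ ($k = \frac{4 \cdot 5^{2} - 22}{5 - 6} = \frac{4 \cdot 25 - 22}{-1} = \left(100 - 22\right) \left(-1\right) = 78 \left(-1\right) = -78$)
$k^{3} = \left(-78\right)^{3} = -474552$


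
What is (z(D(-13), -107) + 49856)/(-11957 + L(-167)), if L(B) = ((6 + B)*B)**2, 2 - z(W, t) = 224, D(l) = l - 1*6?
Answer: 24817/361449406 ≈ 6.8660e-5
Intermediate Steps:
D(l) = -6 + l (D(l) = l - 6 = -6 + l)
z(W, t) = -222 (z(W, t) = 2 - 1*224 = 2 - 224 = -222)
L(B) = B**2*(6 + B)**2 (L(B) = (B*(6 + B))**2 = B**2*(6 + B)**2)
(z(D(-13), -107) + 49856)/(-11957 + L(-167)) = (-222 + 49856)/(-11957 + (-167)**2*(6 - 167)**2) = 49634/(-11957 + 27889*(-161)**2) = 49634/(-11957 + 27889*25921) = 49634/(-11957 + 722910769) = 49634/722898812 = 49634*(1/722898812) = 24817/361449406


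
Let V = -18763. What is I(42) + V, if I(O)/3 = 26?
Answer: -18685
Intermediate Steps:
I(O) = 78 (I(O) = 3*26 = 78)
I(42) + V = 78 - 18763 = -18685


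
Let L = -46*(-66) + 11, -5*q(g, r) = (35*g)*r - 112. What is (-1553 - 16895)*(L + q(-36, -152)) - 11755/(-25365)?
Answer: 16487450415547/25365 ≈ 6.5001e+8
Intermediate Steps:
q(g, r) = 112/5 - 7*g*r (q(g, r) = -((35*g)*r - 112)/5 = -(35*g*r - 112)/5 = -(-112 + 35*g*r)/5 = 112/5 - 7*g*r)
L = 3047 (L = 3036 + 11 = 3047)
(-1553 - 16895)*(L + q(-36, -152)) - 11755/(-25365) = (-1553 - 16895)*(3047 + (112/5 - 7*(-36)*(-152))) - 11755/(-25365) = -18448*(3047 + (112/5 - 38304)) - 11755*(-1)/25365 = -18448*(3047 - 191408/5) - 1*(-2351/5073) = -18448*(-176173/5) + 2351/5073 = 3250039504/5 + 2351/5073 = 16487450415547/25365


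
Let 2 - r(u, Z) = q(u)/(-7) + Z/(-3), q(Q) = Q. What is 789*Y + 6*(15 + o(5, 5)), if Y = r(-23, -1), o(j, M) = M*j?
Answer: -7262/7 ≈ -1037.4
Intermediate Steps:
r(u, Z) = 2 + Z/3 + u/7 (r(u, Z) = 2 - (u/(-7) + Z/(-3)) = 2 - (u*(-⅐) + Z*(-⅓)) = 2 - (-u/7 - Z/3) = 2 - (-Z/3 - u/7) = 2 + (Z/3 + u/7) = 2 + Z/3 + u/7)
Y = -34/21 (Y = 2 + (⅓)*(-1) + (⅐)*(-23) = 2 - ⅓ - 23/7 = -34/21 ≈ -1.6190)
789*Y + 6*(15 + o(5, 5)) = 789*(-34/21) + 6*(15 + 5*5) = -8942/7 + 6*(15 + 25) = -8942/7 + 6*40 = -8942/7 + 240 = -7262/7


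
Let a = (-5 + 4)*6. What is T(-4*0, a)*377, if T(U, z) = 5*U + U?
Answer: 0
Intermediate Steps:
a = -6 (a = -1*6 = -6)
T(U, z) = 6*U
T(-4*0, a)*377 = (6*(-4*0))*377 = (6*0)*377 = 0*377 = 0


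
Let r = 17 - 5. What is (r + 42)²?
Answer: 2916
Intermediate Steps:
r = 12
(r + 42)² = (12 + 42)² = 54² = 2916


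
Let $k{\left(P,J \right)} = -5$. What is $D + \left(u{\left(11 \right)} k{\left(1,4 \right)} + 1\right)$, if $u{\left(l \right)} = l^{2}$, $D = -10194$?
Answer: $-10798$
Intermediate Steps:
$D + \left(u{\left(11 \right)} k{\left(1,4 \right)} + 1\right) = -10194 + \left(11^{2} \left(-5\right) + 1\right) = -10194 + \left(121 \left(-5\right) + 1\right) = -10194 + \left(-605 + 1\right) = -10194 - 604 = -10798$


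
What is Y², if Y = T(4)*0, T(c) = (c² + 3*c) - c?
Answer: 0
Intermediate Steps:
T(c) = c² + 2*c
Y = 0 (Y = (4*(2 + 4))*0 = (4*6)*0 = 24*0 = 0)
Y² = 0² = 0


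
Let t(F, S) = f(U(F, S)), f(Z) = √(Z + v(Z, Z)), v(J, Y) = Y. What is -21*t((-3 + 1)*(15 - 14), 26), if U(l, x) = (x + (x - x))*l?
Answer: -42*I*√26 ≈ -214.16*I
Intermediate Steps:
U(l, x) = l*x (U(l, x) = (x + 0)*l = x*l = l*x)
f(Z) = √2*√Z (f(Z) = √(Z + Z) = √(2*Z) = √2*√Z)
t(F, S) = √2*√(F*S)
-21*t((-3 + 1)*(15 - 14), 26) = -21*√2*√(((-3 + 1)*(15 - 14))*26) = -21*√2*√(-2*1*26) = -21*√2*√(-2*26) = -21*√2*√(-52) = -21*√2*2*I*√13 = -42*I*√26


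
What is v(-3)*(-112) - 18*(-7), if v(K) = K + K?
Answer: 798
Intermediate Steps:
v(K) = 2*K
v(-3)*(-112) - 18*(-7) = (2*(-3))*(-112) - 18*(-7) = -6*(-112) + 126 = 672 + 126 = 798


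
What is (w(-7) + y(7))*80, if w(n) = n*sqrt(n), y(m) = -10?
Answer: -800 - 560*I*sqrt(7) ≈ -800.0 - 1481.6*I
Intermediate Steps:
w(n) = n**(3/2)
(w(-7) + y(7))*80 = ((-7)**(3/2) - 10)*80 = (-7*I*sqrt(7) - 10)*80 = (-10 - 7*I*sqrt(7))*80 = -800 - 560*I*sqrt(7)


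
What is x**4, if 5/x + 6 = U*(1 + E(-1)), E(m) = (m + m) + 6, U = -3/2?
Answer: 10000/531441 ≈ 0.018817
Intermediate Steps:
U = -3/2 (U = -3*1/2 = -3/2 ≈ -1.5000)
E(m) = 6 + 2*m (E(m) = 2*m + 6 = 6 + 2*m)
x = -10/27 (x = 5/(-6 - 3*(1 + (6 + 2*(-1)))/2) = 5/(-6 - 3*(1 + (6 - 2))/2) = 5/(-6 - 3*(1 + 4)/2) = 5/(-6 - 3/2*5) = 5/(-6 - 15/2) = 5/(-27/2) = 5*(-2/27) = -10/27 ≈ -0.37037)
x**4 = (-10/27)**4 = 10000/531441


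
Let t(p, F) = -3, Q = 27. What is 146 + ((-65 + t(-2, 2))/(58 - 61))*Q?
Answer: 758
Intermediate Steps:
146 + ((-65 + t(-2, 2))/(58 - 61))*Q = 146 + ((-65 - 3)/(58 - 61))*27 = 146 - 68/(-3)*27 = 146 - 68*(-⅓)*27 = 146 + (68/3)*27 = 146 + 612 = 758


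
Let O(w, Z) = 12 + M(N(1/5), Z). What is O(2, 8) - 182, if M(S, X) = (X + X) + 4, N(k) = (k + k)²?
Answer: -150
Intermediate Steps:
N(k) = 4*k² (N(k) = (2*k)² = 4*k²)
M(S, X) = 4 + 2*X (M(S, X) = 2*X + 4 = 4 + 2*X)
O(w, Z) = 16 + 2*Z (O(w, Z) = 12 + (4 + 2*Z) = 16 + 2*Z)
O(2, 8) - 182 = (16 + 2*8) - 182 = (16 + 16) - 182 = 32 - 182 = -150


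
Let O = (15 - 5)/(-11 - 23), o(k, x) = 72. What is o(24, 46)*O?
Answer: -360/17 ≈ -21.176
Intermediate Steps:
O = -5/17 (O = 10/(-34) = 10*(-1/34) = -5/17 ≈ -0.29412)
o(24, 46)*O = 72*(-5/17) = -360/17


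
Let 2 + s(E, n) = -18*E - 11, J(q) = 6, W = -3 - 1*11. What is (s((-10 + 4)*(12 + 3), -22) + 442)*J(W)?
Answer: 12294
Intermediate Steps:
W = -14 (W = -3 - 11 = -14)
s(E, n) = -13 - 18*E (s(E, n) = -2 + (-18*E - 11) = -2 + (-11 - 18*E) = -13 - 18*E)
(s((-10 + 4)*(12 + 3), -22) + 442)*J(W) = ((-13 - 18*(-10 + 4)*(12 + 3)) + 442)*6 = ((-13 - (-108)*15) + 442)*6 = ((-13 - 18*(-90)) + 442)*6 = ((-13 + 1620) + 442)*6 = (1607 + 442)*6 = 2049*6 = 12294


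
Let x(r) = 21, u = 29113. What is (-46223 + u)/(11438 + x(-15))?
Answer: -17110/11459 ≈ -1.4931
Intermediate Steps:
(-46223 + u)/(11438 + x(-15)) = (-46223 + 29113)/(11438 + 21) = -17110/11459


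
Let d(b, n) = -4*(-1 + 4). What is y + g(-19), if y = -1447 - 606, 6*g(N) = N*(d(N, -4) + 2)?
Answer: -6064/3 ≈ -2021.3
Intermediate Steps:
d(b, n) = -12 (d(b, n) = -4*3 = -12)
g(N) = -5*N/3 (g(N) = (N*(-12 + 2))/6 = (N*(-10))/6 = (-10*N)/6 = -5*N/3)
y = -2053
y + g(-19) = -2053 - 5/3*(-19) = -2053 + 95/3 = -6064/3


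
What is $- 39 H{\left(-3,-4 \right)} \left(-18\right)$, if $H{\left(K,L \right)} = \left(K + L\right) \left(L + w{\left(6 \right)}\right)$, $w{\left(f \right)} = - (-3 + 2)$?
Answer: $14742$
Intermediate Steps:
$w{\left(f \right)} = 1$ ($w{\left(f \right)} = \left(-1\right) \left(-1\right) = 1$)
$H{\left(K,L \right)} = \left(1 + L\right) \left(K + L\right)$ ($H{\left(K,L \right)} = \left(K + L\right) \left(L + 1\right) = \left(K + L\right) \left(1 + L\right) = \left(1 + L\right) \left(K + L\right)$)
$- 39 H{\left(-3,-4 \right)} \left(-18\right) = - 39 \left(-3 - 4 + \left(-4\right)^{2} - -12\right) \left(-18\right) = - 39 \left(-3 - 4 + 16 + 12\right) \left(-18\right) = \left(-39\right) 21 \left(-18\right) = \left(-819\right) \left(-18\right) = 14742$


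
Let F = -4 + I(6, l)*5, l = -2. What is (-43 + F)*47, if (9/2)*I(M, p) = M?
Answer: -5687/3 ≈ -1895.7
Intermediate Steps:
I(M, p) = 2*M/9
F = 8/3 (F = -4 + ((2/9)*6)*5 = -4 + (4/3)*5 = -4 + 20/3 = 8/3 ≈ 2.6667)
(-43 + F)*47 = (-43 + 8/3)*47 = -121/3*47 = -5687/3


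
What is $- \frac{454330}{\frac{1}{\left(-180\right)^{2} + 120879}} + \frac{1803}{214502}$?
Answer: $- \frac{14937757989509337}{214502} \approx -6.9639 \cdot 10^{10}$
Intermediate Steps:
$- \frac{454330}{\frac{1}{\left(-180\right)^{2} + 120879}} + \frac{1803}{214502} = - \frac{454330}{\frac{1}{32400 + 120879}} + 1803 \cdot \frac{1}{214502} = - \frac{454330}{\frac{1}{153279}} + \frac{1803}{214502} = - 454330 \frac{1}{\frac{1}{153279}} + \frac{1803}{214502} = \left(-454330\right) 153279 + \frac{1803}{214502} = -69639248070 + \frac{1803}{214502} = - \frac{14937757989509337}{214502}$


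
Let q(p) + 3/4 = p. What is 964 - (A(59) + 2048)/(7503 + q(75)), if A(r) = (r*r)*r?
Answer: 28388168/30309 ≈ 936.63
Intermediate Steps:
A(r) = r³ (A(r) = r²*r = r³)
q(p) = -¾ + p
964 - (A(59) + 2048)/(7503 + q(75)) = 964 - (59³ + 2048)/(7503 + (-¾ + 75)) = 964 - (205379 + 2048)/(7503 + 297/4) = 964 - 207427/30309/4 = 964 - 207427*4/30309 = 964 - 1*829708/30309 = 964 - 829708/30309 = 28388168/30309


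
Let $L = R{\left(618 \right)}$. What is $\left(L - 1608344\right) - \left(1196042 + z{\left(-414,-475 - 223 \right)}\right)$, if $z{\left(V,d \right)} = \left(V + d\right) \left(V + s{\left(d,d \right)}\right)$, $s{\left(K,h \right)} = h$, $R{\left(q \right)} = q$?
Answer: $-4040312$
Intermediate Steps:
$L = 618$
$z{\left(V,d \right)} = \left(V + d\right)^{2}$ ($z{\left(V,d \right)} = \left(V + d\right) \left(V + d\right) = \left(V + d\right)^{2}$)
$\left(L - 1608344\right) - \left(1196042 + z{\left(-414,-475 - 223 \right)}\right) = \left(618 - 1608344\right) - \left(1367438 + \left(-475 - 223\right)^{2} + 2 \left(-414\right) \left(-475 - 223\right)\right) = -1607726 - \left(1854642 + 2 \left(-414\right) \left(-698\right)\right) = -1607726 - 2432586 = -4040312$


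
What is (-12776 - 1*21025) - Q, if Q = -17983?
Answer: -15818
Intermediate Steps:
(-12776 - 1*21025) - Q = (-12776 - 1*21025) - 1*(-17983) = (-12776 - 21025) + 17983 = -33801 + 17983 = -15818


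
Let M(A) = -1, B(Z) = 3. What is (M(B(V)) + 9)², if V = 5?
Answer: 64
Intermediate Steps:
(M(B(V)) + 9)² = (-1 + 9)² = 8² = 64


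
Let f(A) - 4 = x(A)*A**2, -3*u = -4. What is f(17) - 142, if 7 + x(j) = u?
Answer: -5327/3 ≈ -1775.7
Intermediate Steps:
u = 4/3 (u = -1/3*(-4) = 4/3 ≈ 1.3333)
x(j) = -17/3 (x(j) = -7 + 4/3 = -17/3)
f(A) = 4 - 17*A**2/3
f(17) - 142 = (4 - 17/3*17**2) - 142 = (4 - 17/3*289) - 142 = (4 - 4913/3) - 142 = -4901/3 - 142 = -5327/3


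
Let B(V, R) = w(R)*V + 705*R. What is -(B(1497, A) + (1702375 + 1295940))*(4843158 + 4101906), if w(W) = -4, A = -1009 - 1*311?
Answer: -18442279965528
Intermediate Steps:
A = -1320 (A = -1009 - 311 = -1320)
B(V, R) = -4*V + 705*R
-(B(1497, A) + (1702375 + 1295940))*(4843158 + 4101906) = -((-4*1497 + 705*(-1320)) + (1702375 + 1295940))*(4843158 + 4101906) = -((-5988 - 930600) + 2998315)*8945064 = -(-936588 + 2998315)*8945064 = -2061727*8945064 = -1*18442279965528 = -18442279965528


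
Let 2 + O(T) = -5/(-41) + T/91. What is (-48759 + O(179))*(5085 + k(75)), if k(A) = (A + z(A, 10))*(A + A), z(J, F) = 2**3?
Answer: -455708339985/533 ≈ -8.5499e+8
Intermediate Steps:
O(T) = -77/41 + T/91 (O(T) = -2 + (-5/(-41) + T/91) = -2 + (-5*(-1/41) + T*(1/91)) = -2 + (5/41 + T/91) = -77/41 + T/91)
z(J, F) = 8
k(A) = 2*A*(8 + A) (k(A) = (A + 8)*(A + A) = (8 + A)*(2*A) = 2*A*(8 + A))
(-48759 + O(179))*(5085 + k(75)) = (-48759 + (-77/41 + (1/91)*179))*(5085 + 2*75*(8 + 75)) = (-48759 + (-77/41 + 179/91))*(5085 + 2*75*83) = (-48759 + 332/3731)*(5085 + 12450) = -181919497/3731*17535 = -455708339985/533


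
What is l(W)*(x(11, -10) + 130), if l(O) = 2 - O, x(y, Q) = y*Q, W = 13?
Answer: -220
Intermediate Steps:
x(y, Q) = Q*y
l(W)*(x(11, -10) + 130) = (2 - 1*13)*(-10*11 + 130) = (2 - 13)*(-110 + 130) = -11*20 = -220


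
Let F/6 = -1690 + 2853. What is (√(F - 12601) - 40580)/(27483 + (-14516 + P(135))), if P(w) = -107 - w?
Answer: -8116/2545 + I*√5623/12725 ≈ -3.189 + 0.0058929*I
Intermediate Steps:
F = 6978 (F = 6*(-1690 + 2853) = 6*1163 = 6978)
(√(F - 12601) - 40580)/(27483 + (-14516 + P(135))) = (√(6978 - 12601) - 40580)/(27483 + (-14516 + (-107 - 1*135))) = (√(-5623) - 40580)/(27483 + (-14516 + (-107 - 135))) = (I*√5623 - 40580)/(27483 + (-14516 - 242)) = (-40580 + I*√5623)/(27483 - 14758) = (-40580 + I*√5623)/12725 = (-40580 + I*√5623)*(1/12725) = -8116/2545 + I*√5623/12725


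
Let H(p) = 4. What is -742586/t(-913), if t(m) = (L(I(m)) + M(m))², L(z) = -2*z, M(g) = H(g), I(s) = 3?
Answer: -371293/2 ≈ -1.8565e+5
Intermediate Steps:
M(g) = 4
t(m) = 4 (t(m) = (-2*3 + 4)² = (-6 + 4)² = (-2)² = 4)
-742586/t(-913) = -742586/4 = -742586*¼ = -371293/2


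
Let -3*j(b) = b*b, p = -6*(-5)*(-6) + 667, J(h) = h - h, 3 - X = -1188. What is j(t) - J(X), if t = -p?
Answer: -237169/3 ≈ -79056.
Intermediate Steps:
X = 1191 (X = 3 - 1*(-1188) = 3 + 1188 = 1191)
J(h) = 0
p = 487 (p = 30*(-6) + 667 = -180 + 667 = 487)
t = -487 (t = -1*487 = -487)
j(b) = -b²/3 (j(b) = -b*b/3 = -b²/3)
j(t) - J(X) = -⅓*(-487)² - 1*0 = -⅓*237169 + 0 = -237169/3 + 0 = -237169/3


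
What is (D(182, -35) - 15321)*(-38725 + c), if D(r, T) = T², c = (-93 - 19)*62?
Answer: 643750224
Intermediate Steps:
c = -6944 (c = -112*62 = -6944)
(D(182, -35) - 15321)*(-38725 + c) = ((-35)² - 15321)*(-38725 - 6944) = (1225 - 15321)*(-45669) = -14096*(-45669) = 643750224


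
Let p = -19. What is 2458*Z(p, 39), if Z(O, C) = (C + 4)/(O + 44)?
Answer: 105694/25 ≈ 4227.8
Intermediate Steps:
Z(O, C) = (4 + C)/(44 + O)
2458*Z(p, 39) = 2458*((4 + 39)/(44 - 19)) = 2458*(43/25) = 105694/25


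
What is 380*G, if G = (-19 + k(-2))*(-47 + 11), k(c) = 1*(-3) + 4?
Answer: 246240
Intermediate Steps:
k(c) = 1 (k(c) = -3 + 4 = 1)
G = 648 (G = (-19 + 1)*(-47 + 11) = -18*(-36) = 648)
380*G = 380*648 = 246240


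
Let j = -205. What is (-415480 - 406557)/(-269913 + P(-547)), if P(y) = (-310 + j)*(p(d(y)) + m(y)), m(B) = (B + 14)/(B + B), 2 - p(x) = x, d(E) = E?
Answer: 899308478/604871407 ≈ 1.4868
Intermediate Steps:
p(x) = 2 - x
m(B) = (14 + B)/(2*B) (m(B) = (14 + B)/((2*B)) = (14 + B)*(1/(2*B)) = (14 + B)/(2*B))
P(y) = -1030 + 515*y - 515*(14 + y)/(2*y) (P(y) = (-310 - 205)*((2 - y) + (14 + y)/(2*y)) = -515*(2 - y + (14 + y)/(2*y)) = -1030 + 515*y - 515*(14 + y)/(2*y))
(-415480 - 406557)/(-269913 + P(-547)) = (-415480 - 406557)/(-269913 + (-2575/2 - 3605/(-547) + 515*(-547))) = -822037/(-269913 + (-2575/2 - 3605*(-1/547) - 281705)) = -822037/(-269913 + (-2575/2 + 3605/547 - 281705)) = -822037/(-269913 - 309586585/1094) = -822037/(-604871407/1094) = -822037*(-1094/604871407) = 899308478/604871407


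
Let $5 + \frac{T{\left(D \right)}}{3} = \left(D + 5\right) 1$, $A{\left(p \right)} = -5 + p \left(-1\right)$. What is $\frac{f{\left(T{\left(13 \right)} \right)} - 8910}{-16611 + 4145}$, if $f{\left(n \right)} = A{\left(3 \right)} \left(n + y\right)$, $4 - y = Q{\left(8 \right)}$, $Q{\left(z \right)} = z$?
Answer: $\frac{4595}{6233} \approx 0.73721$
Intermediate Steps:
$A{\left(p \right)} = -5 - p$
$T{\left(D \right)} = 3 D$ ($T{\left(D \right)} = -15 + 3 \left(D + 5\right) 1 = -15 + 3 \left(5 + D\right) 1 = -15 + 3 \left(5 + D\right) = -15 + \left(15 + 3 D\right) = 3 D$)
$y = -4$ ($y = 4 - 8 = -4$)
$f{\left(n \right)} = 32 - 8 n$ ($f{\left(n \right)} = \left(-5 - 3\right) \left(n - 4\right) = \left(-5 - 3\right) \left(-4 + n\right) = - 8 \left(-4 + n\right) = 32 - 8 n$)
$\frac{f{\left(T{\left(13 \right)} \right)} - 8910}{-16611 + 4145} = \frac{\left(32 - 8 \cdot 3 \cdot 13\right) - 8910}{-16611 + 4145} = \frac{\left(32 - 312\right) - 8910}{-12466} = \left(\left(32 - 312\right) - 8910\right) \left(- \frac{1}{12466}\right) = \left(-280 - 8910\right) \left(- \frac{1}{12466}\right) = \left(-9190\right) \left(- \frac{1}{12466}\right) = \frac{4595}{6233}$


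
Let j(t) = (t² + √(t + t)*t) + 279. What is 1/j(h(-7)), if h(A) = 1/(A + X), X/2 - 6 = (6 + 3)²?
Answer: 108502600724/30272229492345 - 27889*√334/60544458984690 ≈ 0.0035842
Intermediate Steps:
X = 174 (X = 12 + 2*(6 + 3)² = 12 + 2*9² = 12 + 2*81 = 12 + 162 = 174)
h(A) = 1/(174 + A) (h(A) = 1/(A + 174) = 1/(174 + A))
j(t) = 279 + t² + √2*t^(3/2) (j(t) = (t² + √(2*t)*t) + 279 = (t² + (√2*√t)*t) + 279 = (t² + √2*t^(3/2)) + 279 = 279 + t² + √2*t^(3/2))
1/j(h(-7)) = 1/(279 + (1/(174 - 7))² + √2*(1/(174 - 7))^(3/2)) = 1/(279 + (1/167)² + √2*(1/167)^(3/2)) = 1/(279 + 1/27889 + √2*(√167/27889)) = 1/(279 + 1/27889 + √334/27889) = 1/(7781032/27889 + √334/27889)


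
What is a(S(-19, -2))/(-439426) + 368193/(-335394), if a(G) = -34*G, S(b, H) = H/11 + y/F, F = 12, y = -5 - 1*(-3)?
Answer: -148314421868/135099106857 ≈ -1.0978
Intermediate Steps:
y = -2 (y = -5 + 3 = -2)
S(b, H) = -⅙ + H/11 (S(b, H) = H/11 - 2/12 = H*(1/11) - 2*1/12 = H/11 - ⅙ = -⅙ + H/11)
a(S(-19, -2))/(-439426) + 368193/(-335394) = -34*(-⅙ + (1/11)*(-2))/(-439426) + 368193/(-335394) = -34*(-⅙ - 2/11)*(-1/439426) + 368193*(-1/335394) = -34*(-23/66)*(-1/439426) - 122731/111798 = (391/33)*(-1/439426) - 122731/111798 = -391/14501058 - 122731/111798 = -148314421868/135099106857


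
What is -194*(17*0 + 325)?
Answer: -63050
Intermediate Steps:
-194*(17*0 + 325) = -194*(0 + 325) = -194*325 = -63050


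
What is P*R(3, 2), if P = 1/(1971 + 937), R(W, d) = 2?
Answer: 1/1454 ≈ 0.00068776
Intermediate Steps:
P = 1/2908 ≈ 0.00034388
P*R(3, 2) = (1/2908)*2 = 1/1454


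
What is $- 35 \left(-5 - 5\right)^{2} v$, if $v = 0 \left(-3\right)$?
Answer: $0$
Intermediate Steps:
$v = 0$
$- 35 \left(-5 - 5\right)^{2} v = - 35 \left(-5 - 5\right)^{2} \cdot 0 = - 35 \left(-10\right)^{2} \cdot 0 = \left(-35\right) 100 \cdot 0 = \left(-3500\right) 0 = 0$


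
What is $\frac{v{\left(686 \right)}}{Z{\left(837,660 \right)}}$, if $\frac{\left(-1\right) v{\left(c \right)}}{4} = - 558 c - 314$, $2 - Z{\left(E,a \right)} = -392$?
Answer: $\frac{766204}{197} \approx 3889.4$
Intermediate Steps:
$Z{\left(E,a \right)} = 394$ ($Z{\left(E,a \right)} = 2 - -392 = 2 + 392 = 394$)
$v{\left(c \right)} = 1256 + 2232 c$ ($v{\left(c \right)} = - 4 \left(- 558 c - 314\right) = - 4 \left(-314 - 558 c\right) = 1256 + 2232 c$)
$\frac{v{\left(686 \right)}}{Z{\left(837,660 \right)}} = \frac{1256 + 2232 \cdot 686}{394} = \left(1256 + 1531152\right) \frac{1}{394} = 1532408 \cdot \frac{1}{394} = \frac{766204}{197}$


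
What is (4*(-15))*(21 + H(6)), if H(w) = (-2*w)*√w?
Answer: -1260 + 720*√6 ≈ 503.63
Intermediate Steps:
H(w) = -2*w^(3/2)
(4*(-15))*(21 + H(6)) = (4*(-15))*(21 - 12*√6) = -60*(21 - 12*√6) = -1260 + 720*√6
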